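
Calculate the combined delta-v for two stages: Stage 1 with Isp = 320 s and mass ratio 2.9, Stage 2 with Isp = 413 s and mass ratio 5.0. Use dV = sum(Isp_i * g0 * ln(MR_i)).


dV1 = 320 * 9.81 * ln(2.9) = 3342.3 m/s
dV2 = 413 * 9.81 * ln(5.0) = 6520.7 m/s
Total dV = 3342.3 + 6520.7 = 9863.0 m/s ~ 9863 m/s

9863 m/s


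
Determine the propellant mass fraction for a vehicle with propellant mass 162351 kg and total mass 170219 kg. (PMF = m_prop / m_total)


PMF = 162351 / 170219 = 0.954

0.954


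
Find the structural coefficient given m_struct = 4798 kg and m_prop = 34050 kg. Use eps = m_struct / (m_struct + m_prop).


eps = 4798 / (4798 + 34050) = 0.1235

0.1235


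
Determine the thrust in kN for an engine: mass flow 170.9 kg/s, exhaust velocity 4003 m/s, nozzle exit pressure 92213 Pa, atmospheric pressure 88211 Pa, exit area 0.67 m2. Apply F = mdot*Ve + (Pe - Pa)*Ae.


F = 170.9 * 4003 + (92213 - 88211) * 0.67 = 686794.0 N = 686.8 kN

686.8 kN


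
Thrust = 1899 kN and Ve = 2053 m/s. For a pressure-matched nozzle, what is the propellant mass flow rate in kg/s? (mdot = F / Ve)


mdot = F / Ve = 1899000 / 2053 = 925.0 kg/s

925.0 kg/s


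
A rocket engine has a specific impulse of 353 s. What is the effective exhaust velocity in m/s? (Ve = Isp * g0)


Ve = Isp * g0 = 353 * 9.81 = 3462.9 m/s

3462.9 m/s


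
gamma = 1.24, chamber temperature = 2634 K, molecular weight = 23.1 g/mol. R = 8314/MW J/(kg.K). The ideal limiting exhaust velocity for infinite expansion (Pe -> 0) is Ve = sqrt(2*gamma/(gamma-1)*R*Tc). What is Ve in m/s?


R = 8314 / 23.1 = 359.91 J/(kg.K)
Ve = sqrt(2 * 1.24 / (1.24 - 1) * 359.91 * 2634) = 3130 m/s

3130 m/s


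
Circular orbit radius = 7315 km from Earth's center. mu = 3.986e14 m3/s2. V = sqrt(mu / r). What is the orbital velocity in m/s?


V = sqrt(3.986e14 / 7315000) = 7382 m/s

7382 m/s


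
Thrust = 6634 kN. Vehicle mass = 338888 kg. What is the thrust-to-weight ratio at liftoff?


TWR = 6634000 / (338888 * 9.81) = 2.0

2.0


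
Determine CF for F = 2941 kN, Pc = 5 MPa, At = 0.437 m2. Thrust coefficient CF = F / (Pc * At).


CF = 2941000 / (5e6 * 0.437) = 1.35

1.35


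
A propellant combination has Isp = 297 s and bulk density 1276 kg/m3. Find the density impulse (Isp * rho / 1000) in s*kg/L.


rho*Isp = 297 * 1276 / 1000 = 379 s*kg/L

379 s*kg/L


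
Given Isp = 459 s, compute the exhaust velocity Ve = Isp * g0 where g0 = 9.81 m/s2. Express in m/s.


Ve = Isp * g0 = 459 * 9.81 = 4502.8 m/s

4502.8 m/s


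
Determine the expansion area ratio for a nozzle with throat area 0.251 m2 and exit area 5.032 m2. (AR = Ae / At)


AR = 5.032 / 0.251 = 20.0

20.0


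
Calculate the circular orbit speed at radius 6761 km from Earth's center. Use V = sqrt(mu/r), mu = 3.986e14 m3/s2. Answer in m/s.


V = sqrt(3.986e14 / 6761000) = 7678 m/s

7678 m/s


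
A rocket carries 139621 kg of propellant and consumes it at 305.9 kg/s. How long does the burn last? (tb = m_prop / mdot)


tb = 139621 / 305.9 = 456.4 s

456.4 s


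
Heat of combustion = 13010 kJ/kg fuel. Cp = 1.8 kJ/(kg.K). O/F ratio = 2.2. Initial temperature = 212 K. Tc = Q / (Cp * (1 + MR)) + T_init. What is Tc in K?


Tc = 13010 / (1.8 * (1 + 2.2)) + 212 = 2471 K

2471 K


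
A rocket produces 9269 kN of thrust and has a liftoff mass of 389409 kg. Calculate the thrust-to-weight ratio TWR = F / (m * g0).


TWR = 9269000 / (389409 * 9.81) = 2.43

2.43


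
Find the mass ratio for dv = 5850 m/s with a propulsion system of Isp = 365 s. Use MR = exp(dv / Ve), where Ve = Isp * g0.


Ve = 365 * 9.81 = 3580.65 m/s
MR = exp(5850 / 3580.65) = 5.123

5.123


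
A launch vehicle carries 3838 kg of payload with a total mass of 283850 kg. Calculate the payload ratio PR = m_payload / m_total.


PR = 3838 / 283850 = 0.0135

0.0135


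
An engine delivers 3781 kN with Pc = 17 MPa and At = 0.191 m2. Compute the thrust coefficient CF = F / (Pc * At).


CF = 3781000 / (17e6 * 0.191) = 1.16

1.16


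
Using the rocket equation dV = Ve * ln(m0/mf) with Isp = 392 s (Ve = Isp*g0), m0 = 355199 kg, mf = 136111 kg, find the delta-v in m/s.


Ve = 392 * 9.81 = 3845.52 m/s
dV = 3845.52 * ln(355199/136111) = 3689 m/s

3689 m/s


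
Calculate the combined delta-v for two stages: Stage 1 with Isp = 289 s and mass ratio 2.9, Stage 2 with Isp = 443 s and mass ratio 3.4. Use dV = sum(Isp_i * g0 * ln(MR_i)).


dV1 = 289 * 9.81 * ln(2.9) = 3018.6 m/s
dV2 = 443 * 9.81 * ln(3.4) = 5318.3 m/s
Total dV = 3018.6 + 5318.3 = 8336.9 m/s ~ 8337 m/s

8337 m/s


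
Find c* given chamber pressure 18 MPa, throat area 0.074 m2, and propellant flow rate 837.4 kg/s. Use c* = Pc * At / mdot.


c* = 18e6 * 0.074 / 837.4 = 1591 m/s

1591 m/s


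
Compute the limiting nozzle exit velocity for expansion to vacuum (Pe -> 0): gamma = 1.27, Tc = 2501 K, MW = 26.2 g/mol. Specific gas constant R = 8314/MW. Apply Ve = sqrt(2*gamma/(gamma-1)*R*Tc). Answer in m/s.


R = 8314 / 26.2 = 317.33 J/(kg.K)
Ve = sqrt(2 * 1.27 / (1.27 - 1) * 317.33 * 2501) = 2732 m/s

2732 m/s


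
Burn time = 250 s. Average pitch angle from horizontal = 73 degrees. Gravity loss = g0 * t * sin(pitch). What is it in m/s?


GL = 9.81 * 250 * sin(73 deg) = 2345 m/s

2345 m/s


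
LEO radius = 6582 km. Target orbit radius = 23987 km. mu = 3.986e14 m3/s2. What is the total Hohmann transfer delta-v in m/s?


V1 = sqrt(mu/r1) = 7781.97 m/s
dV1 = V1*(sqrt(2*r2/(r1+r2)) - 1) = 1966.85 m/s
V2 = sqrt(mu/r2) = 4076.44 m/s
dV2 = V2*(1 - sqrt(2*r1/(r1+r2))) = 1401.37 m/s
Total dV = 3368 m/s

3368 m/s


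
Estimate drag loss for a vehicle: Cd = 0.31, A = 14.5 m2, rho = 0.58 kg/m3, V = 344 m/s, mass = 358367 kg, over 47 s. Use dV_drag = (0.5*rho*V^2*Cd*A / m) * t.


D = 0.5 * 0.58 * 344^2 * 0.31 * 14.5 = 154256.89 N
a = 154256.89 / 358367 = 0.4304 m/s2
dV = 0.4304 * 47 = 20.2 m/s

20.2 m/s


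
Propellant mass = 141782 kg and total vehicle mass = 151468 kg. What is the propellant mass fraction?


PMF = 141782 / 151468 = 0.936

0.936


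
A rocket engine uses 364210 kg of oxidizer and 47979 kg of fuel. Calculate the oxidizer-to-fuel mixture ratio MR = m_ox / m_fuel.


MR = 364210 / 47979 = 7.59

7.59


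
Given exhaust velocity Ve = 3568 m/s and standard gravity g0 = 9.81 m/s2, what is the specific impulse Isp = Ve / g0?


Isp = Ve / g0 = 3568 / 9.81 = 363.7 s

363.7 s


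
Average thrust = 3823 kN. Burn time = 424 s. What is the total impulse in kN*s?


It = 3823 * 424 = 1620952 kN*s

1620952 kN*s


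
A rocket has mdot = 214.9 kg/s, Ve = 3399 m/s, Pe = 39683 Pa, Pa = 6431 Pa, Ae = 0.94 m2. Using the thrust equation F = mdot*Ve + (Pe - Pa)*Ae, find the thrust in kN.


F = 214.9 * 3399 + (39683 - 6431) * 0.94 = 761702.0 N = 761.7 kN

761.7 kN


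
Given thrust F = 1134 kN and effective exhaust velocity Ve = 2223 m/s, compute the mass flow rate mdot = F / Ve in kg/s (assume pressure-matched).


mdot = F / Ve = 1134000 / 2223 = 510.1 kg/s

510.1 kg/s


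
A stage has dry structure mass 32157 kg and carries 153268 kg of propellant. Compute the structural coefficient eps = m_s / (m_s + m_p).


eps = 32157 / (32157 + 153268) = 0.1734

0.1734


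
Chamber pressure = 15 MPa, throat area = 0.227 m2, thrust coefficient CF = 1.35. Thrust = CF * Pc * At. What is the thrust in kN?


F = 1.35 * 15e6 * 0.227 = 4.5968e+06 N = 4596.8 kN

4596.8 kN


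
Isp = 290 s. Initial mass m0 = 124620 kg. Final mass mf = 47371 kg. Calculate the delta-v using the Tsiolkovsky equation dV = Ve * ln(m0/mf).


Ve = 290 * 9.81 = 2844.9 m/s
dV = 2844.9 * ln(124620/47371) = 2752 m/s

2752 m/s


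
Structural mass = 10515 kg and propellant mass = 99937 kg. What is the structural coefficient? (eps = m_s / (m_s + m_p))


eps = 10515 / (10515 + 99937) = 0.0952

0.0952


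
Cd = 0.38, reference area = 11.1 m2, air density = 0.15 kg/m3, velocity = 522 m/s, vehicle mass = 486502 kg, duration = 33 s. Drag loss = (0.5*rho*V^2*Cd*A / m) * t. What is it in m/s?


D = 0.5 * 0.15 * 522^2 * 0.38 * 11.1 = 86200.31 N
a = 86200.31 / 486502 = 0.1772 m/s2
dV = 0.1772 * 33 = 5.8 m/s

5.8 m/s


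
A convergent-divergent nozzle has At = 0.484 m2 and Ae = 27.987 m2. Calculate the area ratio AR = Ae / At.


AR = 27.987 / 0.484 = 57.8

57.8


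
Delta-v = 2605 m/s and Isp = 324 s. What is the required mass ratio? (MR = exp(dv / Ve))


Ve = 324 * 9.81 = 3178.44 m/s
MR = exp(2605 / 3178.44) = 2.27

2.27


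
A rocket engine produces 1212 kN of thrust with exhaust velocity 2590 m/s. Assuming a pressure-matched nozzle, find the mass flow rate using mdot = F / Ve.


mdot = F / Ve = 1212000 / 2590 = 468.0 kg/s

468.0 kg/s


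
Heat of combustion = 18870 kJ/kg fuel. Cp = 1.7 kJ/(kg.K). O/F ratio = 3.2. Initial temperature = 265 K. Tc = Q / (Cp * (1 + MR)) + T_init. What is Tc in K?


Tc = 18870 / (1.7 * (1 + 3.2)) + 265 = 2908 K

2908 K


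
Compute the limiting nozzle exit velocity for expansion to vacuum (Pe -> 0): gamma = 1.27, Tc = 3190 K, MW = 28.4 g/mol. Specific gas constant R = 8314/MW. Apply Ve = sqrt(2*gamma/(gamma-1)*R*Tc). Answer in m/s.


R = 8314 / 28.4 = 292.75 J/(kg.K)
Ve = sqrt(2 * 1.27 / (1.27 - 1) * 292.75 * 3190) = 2964 m/s

2964 m/s


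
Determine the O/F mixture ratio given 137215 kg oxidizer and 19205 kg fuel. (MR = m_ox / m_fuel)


MR = 137215 / 19205 = 7.14

7.14


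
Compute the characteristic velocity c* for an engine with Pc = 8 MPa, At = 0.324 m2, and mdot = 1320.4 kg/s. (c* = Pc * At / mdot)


c* = 8e6 * 0.324 / 1320.4 = 1963 m/s

1963 m/s


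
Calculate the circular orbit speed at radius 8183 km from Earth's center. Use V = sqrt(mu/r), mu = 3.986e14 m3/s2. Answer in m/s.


V = sqrt(3.986e14 / 8183000) = 6979 m/s

6979 m/s


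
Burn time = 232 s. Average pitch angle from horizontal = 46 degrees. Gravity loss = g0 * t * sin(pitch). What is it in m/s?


GL = 9.81 * 232 * sin(46 deg) = 1637 m/s

1637 m/s


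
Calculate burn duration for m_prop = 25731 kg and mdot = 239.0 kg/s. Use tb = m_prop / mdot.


tb = 25731 / 239.0 = 107.7 s

107.7 s


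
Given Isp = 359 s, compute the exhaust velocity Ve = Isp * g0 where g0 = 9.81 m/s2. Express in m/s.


Ve = Isp * g0 = 359 * 9.81 = 3521.8 m/s

3521.8 m/s


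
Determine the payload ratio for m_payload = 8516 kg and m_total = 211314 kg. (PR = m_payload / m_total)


PR = 8516 / 211314 = 0.0403

0.0403


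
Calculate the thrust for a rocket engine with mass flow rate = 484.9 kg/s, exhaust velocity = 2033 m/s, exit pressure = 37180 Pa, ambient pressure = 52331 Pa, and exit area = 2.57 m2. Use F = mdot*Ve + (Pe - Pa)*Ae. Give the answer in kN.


F = 484.9 * 2033 + (37180 - 52331) * 2.57 = 946864.0 N = 946.9 kN

946.9 kN


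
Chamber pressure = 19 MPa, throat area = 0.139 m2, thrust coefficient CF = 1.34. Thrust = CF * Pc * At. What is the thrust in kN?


F = 1.34 * 19e6 * 0.139 = 3.5389e+06 N = 3538.9 kN

3538.9 kN


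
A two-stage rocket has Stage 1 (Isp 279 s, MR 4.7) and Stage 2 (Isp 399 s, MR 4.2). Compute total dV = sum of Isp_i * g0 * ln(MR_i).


dV1 = 279 * 9.81 * ln(4.7) = 4235.7 m/s
dV2 = 399 * 9.81 * ln(4.2) = 5617.2 m/s
Total dV = 4235.7 + 5617.2 = 9852.9 m/s ~ 9853 m/s

9853 m/s


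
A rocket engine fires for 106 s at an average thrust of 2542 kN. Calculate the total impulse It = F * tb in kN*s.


It = 2542 * 106 = 269452 kN*s

269452 kN*s


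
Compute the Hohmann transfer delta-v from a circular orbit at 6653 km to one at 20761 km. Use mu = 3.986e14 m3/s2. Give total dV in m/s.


V1 = sqrt(mu/r1) = 7740.34 m/s
dV1 = V1*(sqrt(2*r2/(r1+r2)) - 1) = 1785.71 m/s
V2 = sqrt(mu/r2) = 4381.72 m/s
dV2 = V2*(1 - sqrt(2*r1/(r1+r2))) = 1329.03 m/s
Total dV = 3115 m/s

3115 m/s


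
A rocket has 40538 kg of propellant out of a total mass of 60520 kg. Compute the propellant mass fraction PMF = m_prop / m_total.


PMF = 40538 / 60520 = 0.67

0.67


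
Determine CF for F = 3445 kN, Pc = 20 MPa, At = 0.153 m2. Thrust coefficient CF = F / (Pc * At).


CF = 3445000 / (20e6 * 0.153) = 1.13

1.13


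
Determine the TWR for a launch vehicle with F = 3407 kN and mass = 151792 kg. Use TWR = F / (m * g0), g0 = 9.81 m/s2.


TWR = 3407000 / (151792 * 9.81) = 2.29

2.29


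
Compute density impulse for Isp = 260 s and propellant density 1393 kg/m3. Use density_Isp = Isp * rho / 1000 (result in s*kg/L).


rho*Isp = 260 * 1393 / 1000 = 362 s*kg/L

362 s*kg/L


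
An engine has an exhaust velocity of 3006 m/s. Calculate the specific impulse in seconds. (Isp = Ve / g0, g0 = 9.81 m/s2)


Isp = Ve / g0 = 3006 / 9.81 = 306.4 s

306.4 s


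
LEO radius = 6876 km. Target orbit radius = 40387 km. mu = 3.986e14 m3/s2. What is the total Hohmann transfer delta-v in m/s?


V1 = sqrt(mu/r1) = 7613.79 m/s
dV1 = V1*(sqrt(2*r2/(r1+r2)) - 1) = 2339.71 m/s
V2 = sqrt(mu/r2) = 3141.58 m/s
dV2 = V2*(1 - sqrt(2*r1/(r1+r2))) = 1446.97 m/s
Total dV = 3787 m/s

3787 m/s


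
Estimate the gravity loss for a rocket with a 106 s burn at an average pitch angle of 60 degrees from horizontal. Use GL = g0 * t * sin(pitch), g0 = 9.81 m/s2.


GL = 9.81 * 106 * sin(60 deg) = 901 m/s

901 m/s


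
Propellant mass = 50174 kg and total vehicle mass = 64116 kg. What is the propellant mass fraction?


PMF = 50174 / 64116 = 0.783

0.783


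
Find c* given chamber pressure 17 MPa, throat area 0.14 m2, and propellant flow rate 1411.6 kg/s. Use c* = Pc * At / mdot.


c* = 17e6 * 0.14 / 1411.6 = 1686 m/s

1686 m/s


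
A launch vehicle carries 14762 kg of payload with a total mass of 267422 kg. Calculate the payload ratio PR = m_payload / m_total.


PR = 14762 / 267422 = 0.0552

0.0552


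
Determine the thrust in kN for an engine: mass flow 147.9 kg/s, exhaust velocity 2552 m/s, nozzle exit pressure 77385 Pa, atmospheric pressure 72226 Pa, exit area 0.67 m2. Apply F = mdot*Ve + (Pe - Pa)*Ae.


F = 147.9 * 2552 + (77385 - 72226) * 0.67 = 380897.0 N = 380.9 kN

380.9 kN


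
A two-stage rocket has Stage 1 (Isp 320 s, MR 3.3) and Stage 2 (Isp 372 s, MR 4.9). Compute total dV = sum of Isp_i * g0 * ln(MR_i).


dV1 = 320 * 9.81 * ln(3.3) = 3748.0 m/s
dV2 = 372 * 9.81 * ln(4.9) = 5799.6 m/s
Total dV = 3748.0 + 5799.6 = 9547.6 m/s ~ 9548 m/s

9548 m/s


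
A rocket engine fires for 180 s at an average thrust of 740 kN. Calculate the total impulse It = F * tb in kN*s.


It = 740 * 180 = 133200 kN*s

133200 kN*s


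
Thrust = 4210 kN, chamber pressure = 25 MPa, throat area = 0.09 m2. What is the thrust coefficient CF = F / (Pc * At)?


CF = 4210000 / (25e6 * 0.09) = 1.87

1.87


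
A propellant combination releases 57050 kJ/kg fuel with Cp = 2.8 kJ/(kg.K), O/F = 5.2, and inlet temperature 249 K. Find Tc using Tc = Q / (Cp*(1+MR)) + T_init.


Tc = 57050 / (2.8 * (1 + 5.2)) + 249 = 3535 K

3535 K


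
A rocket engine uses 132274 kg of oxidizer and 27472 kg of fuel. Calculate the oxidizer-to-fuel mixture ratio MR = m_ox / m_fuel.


MR = 132274 / 27472 = 4.81

4.81


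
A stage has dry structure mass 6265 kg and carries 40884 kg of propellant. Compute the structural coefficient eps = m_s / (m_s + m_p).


eps = 6265 / (6265 + 40884) = 0.1329

0.1329


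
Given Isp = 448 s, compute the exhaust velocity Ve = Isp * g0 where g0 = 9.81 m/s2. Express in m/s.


Ve = Isp * g0 = 448 * 9.81 = 4394.9 m/s

4394.9 m/s


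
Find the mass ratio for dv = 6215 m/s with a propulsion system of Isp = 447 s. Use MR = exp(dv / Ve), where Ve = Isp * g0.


Ve = 447 * 9.81 = 4385.07 m/s
MR = exp(6215 / 4385.07) = 4.126

4.126


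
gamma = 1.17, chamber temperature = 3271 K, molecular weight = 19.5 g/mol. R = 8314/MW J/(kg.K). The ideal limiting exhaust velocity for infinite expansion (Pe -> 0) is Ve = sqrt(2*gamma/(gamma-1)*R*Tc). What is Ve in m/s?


R = 8314 / 19.5 = 426.36 J/(kg.K)
Ve = sqrt(2 * 1.17 / (1.17 - 1) * 426.36 * 3271) = 4381 m/s

4381 m/s


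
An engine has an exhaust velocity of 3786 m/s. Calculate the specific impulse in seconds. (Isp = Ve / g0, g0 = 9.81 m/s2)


Isp = Ve / g0 = 3786 / 9.81 = 385.9 s

385.9 s


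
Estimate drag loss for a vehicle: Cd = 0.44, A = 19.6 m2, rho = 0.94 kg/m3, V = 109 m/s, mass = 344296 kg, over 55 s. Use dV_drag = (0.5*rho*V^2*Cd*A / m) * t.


D = 0.5 * 0.94 * 109^2 * 0.44 * 19.6 = 48157.02 N
a = 48157.02 / 344296 = 0.1399 m/s2
dV = 0.1399 * 55 = 7.7 m/s

7.7 m/s


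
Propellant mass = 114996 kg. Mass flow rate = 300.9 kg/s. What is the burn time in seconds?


tb = 114996 / 300.9 = 382.2 s

382.2 s


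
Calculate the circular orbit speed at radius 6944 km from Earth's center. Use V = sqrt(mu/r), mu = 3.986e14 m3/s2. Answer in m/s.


V = sqrt(3.986e14 / 6944000) = 7576 m/s

7576 m/s


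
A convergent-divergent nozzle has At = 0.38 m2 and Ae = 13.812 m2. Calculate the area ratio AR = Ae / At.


AR = 13.812 / 0.38 = 36.3

36.3


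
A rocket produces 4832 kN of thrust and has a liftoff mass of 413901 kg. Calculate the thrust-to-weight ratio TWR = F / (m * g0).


TWR = 4832000 / (413901 * 9.81) = 1.19

1.19


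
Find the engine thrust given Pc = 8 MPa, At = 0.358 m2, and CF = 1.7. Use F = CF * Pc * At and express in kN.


F = 1.7 * 8e6 * 0.358 = 4.8688e+06 N = 4868.8 kN

4868.8 kN


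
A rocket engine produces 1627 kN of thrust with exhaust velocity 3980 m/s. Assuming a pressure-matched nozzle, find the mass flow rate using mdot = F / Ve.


mdot = F / Ve = 1627000 / 3980 = 408.8 kg/s

408.8 kg/s


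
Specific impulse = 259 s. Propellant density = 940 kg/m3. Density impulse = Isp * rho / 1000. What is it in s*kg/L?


rho*Isp = 259 * 940 / 1000 = 243 s*kg/L

243 s*kg/L


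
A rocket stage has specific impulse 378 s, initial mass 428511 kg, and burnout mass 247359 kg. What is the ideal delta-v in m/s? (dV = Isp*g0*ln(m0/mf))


Ve = 378 * 9.81 = 3708.18 m/s
dV = 3708.18 * ln(428511/247359) = 2038 m/s

2038 m/s


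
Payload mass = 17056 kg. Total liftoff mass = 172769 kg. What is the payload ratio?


PR = 17056 / 172769 = 0.0987

0.0987


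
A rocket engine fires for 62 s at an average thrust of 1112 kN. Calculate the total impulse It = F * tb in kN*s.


It = 1112 * 62 = 68944 kN*s

68944 kN*s


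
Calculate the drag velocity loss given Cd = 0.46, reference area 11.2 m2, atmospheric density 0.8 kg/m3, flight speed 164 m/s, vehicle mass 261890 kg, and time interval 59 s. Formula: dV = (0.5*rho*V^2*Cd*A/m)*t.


D = 0.5 * 0.8 * 164^2 * 0.46 * 11.2 = 55427.28 N
a = 55427.28 / 261890 = 0.2116 m/s2
dV = 0.2116 * 59 = 12.5 m/s

12.5 m/s


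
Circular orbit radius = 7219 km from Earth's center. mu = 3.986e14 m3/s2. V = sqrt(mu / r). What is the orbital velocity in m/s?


V = sqrt(3.986e14 / 7219000) = 7431 m/s

7431 m/s


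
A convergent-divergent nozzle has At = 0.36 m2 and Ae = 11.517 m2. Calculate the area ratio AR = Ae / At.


AR = 11.517 / 0.36 = 32.0

32.0


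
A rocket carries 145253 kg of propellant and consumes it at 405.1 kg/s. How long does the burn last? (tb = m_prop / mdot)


tb = 145253 / 405.1 = 358.6 s

358.6 s


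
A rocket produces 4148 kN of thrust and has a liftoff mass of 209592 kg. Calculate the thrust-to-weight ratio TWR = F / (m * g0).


TWR = 4148000 / (209592 * 9.81) = 2.02

2.02


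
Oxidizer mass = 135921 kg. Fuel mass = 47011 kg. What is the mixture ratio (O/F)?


MR = 135921 / 47011 = 2.89

2.89


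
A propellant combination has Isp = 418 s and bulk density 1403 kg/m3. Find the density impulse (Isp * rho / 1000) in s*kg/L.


rho*Isp = 418 * 1403 / 1000 = 586 s*kg/L

586 s*kg/L


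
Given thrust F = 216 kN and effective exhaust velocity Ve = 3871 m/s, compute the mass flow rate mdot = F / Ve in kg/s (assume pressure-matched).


mdot = F / Ve = 216000 / 3871 = 55.8 kg/s

55.8 kg/s


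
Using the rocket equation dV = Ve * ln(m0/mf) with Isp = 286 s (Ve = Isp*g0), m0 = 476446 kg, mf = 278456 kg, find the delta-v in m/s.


Ve = 286 * 9.81 = 2805.66 m/s
dV = 2805.66 * ln(476446/278456) = 1507 m/s

1507 m/s


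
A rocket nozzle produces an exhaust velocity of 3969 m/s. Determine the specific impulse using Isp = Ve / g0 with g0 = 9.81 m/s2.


Isp = Ve / g0 = 3969 / 9.81 = 404.6 s

404.6 s


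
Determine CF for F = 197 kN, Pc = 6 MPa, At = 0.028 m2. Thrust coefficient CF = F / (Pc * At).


CF = 197000 / (6e6 * 0.028) = 1.17

1.17


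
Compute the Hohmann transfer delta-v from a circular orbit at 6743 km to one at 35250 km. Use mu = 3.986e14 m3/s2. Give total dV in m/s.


V1 = sqrt(mu/r1) = 7688.51 m/s
dV1 = V1*(sqrt(2*r2/(r1+r2)) - 1) = 2273.53 m/s
V2 = sqrt(mu/r2) = 3362.71 m/s
dV2 = V2*(1 - sqrt(2*r1/(r1+r2))) = 1457.06 m/s
Total dV = 3731 m/s

3731 m/s


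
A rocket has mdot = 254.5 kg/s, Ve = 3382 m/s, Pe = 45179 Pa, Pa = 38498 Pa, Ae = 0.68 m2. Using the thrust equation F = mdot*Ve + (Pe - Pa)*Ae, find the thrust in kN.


F = 254.5 * 3382 + (45179 - 38498) * 0.68 = 865262.0 N = 865.3 kN

865.3 kN


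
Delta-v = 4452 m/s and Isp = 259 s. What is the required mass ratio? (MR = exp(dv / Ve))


Ve = 259 * 9.81 = 2540.79 m/s
MR = exp(4452 / 2540.79) = 5.767

5.767


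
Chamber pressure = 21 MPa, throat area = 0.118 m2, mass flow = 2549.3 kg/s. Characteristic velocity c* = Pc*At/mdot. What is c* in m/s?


c* = 21e6 * 0.118 / 2549.3 = 972 m/s

972 m/s


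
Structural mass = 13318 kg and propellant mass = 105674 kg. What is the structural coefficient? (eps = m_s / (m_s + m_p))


eps = 13318 / (13318 + 105674) = 0.1119

0.1119


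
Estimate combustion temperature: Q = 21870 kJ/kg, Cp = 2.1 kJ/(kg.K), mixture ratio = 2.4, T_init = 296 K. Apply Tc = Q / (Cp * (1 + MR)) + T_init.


Tc = 21870 / (2.1 * (1 + 2.4)) + 296 = 3359 K

3359 K


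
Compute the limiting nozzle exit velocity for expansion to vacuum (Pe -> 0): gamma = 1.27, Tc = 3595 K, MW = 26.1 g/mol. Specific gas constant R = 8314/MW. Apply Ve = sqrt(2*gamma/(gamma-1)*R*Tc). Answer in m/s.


R = 8314 / 26.1 = 318.54 J/(kg.K)
Ve = sqrt(2 * 1.27 / (1.27 - 1) * 318.54 * 3595) = 3282 m/s

3282 m/s


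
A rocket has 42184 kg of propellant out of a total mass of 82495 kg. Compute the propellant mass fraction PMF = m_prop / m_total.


PMF = 42184 / 82495 = 0.511

0.511


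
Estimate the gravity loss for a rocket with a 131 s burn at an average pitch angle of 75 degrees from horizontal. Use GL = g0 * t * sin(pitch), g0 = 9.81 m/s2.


GL = 9.81 * 131 * sin(75 deg) = 1241 m/s

1241 m/s


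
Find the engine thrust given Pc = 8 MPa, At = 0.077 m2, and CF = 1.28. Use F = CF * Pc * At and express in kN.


F = 1.28 * 8e6 * 0.077 = 788480.0 N = 788.5 kN

788.5 kN


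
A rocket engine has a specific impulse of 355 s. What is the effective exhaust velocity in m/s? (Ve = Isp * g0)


Ve = Isp * g0 = 355 * 9.81 = 3482.6 m/s

3482.6 m/s


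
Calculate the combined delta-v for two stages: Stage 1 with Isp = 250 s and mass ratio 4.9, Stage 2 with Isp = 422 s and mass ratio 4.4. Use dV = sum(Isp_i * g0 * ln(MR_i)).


dV1 = 250 * 9.81 * ln(4.9) = 3897.6 m/s
dV2 = 422 * 9.81 * ln(4.4) = 6133.6 m/s
Total dV = 3897.6 + 6133.6 = 10031.2 m/s ~ 10031 m/s

10031 m/s


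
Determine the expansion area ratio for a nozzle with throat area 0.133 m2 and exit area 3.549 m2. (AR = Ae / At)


AR = 3.549 / 0.133 = 26.7

26.7


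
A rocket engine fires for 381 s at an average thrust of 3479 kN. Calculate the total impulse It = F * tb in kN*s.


It = 3479 * 381 = 1325499 kN*s

1325499 kN*s


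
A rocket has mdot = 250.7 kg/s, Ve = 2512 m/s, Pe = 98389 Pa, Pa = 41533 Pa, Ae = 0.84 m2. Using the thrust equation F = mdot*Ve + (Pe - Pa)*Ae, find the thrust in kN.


F = 250.7 * 2512 + (98389 - 41533) * 0.84 = 677517.0 N = 677.5 kN

677.5 kN


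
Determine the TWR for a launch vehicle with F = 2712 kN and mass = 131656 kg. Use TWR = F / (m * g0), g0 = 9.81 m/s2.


TWR = 2712000 / (131656 * 9.81) = 2.1

2.1


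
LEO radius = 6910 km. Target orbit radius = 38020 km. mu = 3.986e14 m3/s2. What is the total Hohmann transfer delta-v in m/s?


V1 = sqrt(mu/r1) = 7595.03 m/s
dV1 = V1*(sqrt(2*r2/(r1+r2)) - 1) = 2285.55 m/s
V2 = sqrt(mu/r2) = 3237.89 m/s
dV2 = V2*(1 - sqrt(2*r1/(r1+r2))) = 1442.13 m/s
Total dV = 3728 m/s

3728 m/s


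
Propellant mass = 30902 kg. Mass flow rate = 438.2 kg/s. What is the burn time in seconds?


tb = 30902 / 438.2 = 70.5 s

70.5 s


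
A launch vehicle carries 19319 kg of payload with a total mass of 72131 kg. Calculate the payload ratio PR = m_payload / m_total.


PR = 19319 / 72131 = 0.2678

0.2678


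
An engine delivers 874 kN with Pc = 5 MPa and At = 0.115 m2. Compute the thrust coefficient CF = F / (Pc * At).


CF = 874000 / (5e6 * 0.115) = 1.52

1.52


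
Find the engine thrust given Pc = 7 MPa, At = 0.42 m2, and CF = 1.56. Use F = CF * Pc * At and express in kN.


F = 1.56 * 7e6 * 0.42 = 4.5864e+06 N = 4586.4 kN

4586.4 kN


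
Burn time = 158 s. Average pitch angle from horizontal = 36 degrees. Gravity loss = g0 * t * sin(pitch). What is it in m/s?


GL = 9.81 * 158 * sin(36 deg) = 911 m/s

911 m/s


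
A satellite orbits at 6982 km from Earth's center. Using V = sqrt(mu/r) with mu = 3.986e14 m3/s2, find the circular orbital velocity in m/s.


V = sqrt(3.986e14 / 6982000) = 7556 m/s

7556 m/s


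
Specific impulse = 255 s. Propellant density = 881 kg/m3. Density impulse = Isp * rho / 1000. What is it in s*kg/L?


rho*Isp = 255 * 881 / 1000 = 225 s*kg/L

225 s*kg/L


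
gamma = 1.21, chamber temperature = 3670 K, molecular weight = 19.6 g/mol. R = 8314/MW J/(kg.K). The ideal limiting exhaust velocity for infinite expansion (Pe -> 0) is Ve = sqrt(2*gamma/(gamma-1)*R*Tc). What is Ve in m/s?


R = 8314 / 19.6 = 424.18 J/(kg.K)
Ve = sqrt(2 * 1.21 / (1.21 - 1) * 424.18 * 3670) = 4236 m/s

4236 m/s


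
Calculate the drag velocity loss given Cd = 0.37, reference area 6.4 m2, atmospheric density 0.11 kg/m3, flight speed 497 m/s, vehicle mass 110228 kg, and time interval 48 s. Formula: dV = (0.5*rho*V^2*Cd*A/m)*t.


D = 0.5 * 0.11 * 497^2 * 0.37 * 6.4 = 32170.45 N
a = 32170.45 / 110228 = 0.2919 m/s2
dV = 0.2919 * 48 = 14.0 m/s

14.0 m/s


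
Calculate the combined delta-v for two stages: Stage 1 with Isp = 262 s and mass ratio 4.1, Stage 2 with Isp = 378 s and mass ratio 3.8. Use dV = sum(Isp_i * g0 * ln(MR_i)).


dV1 = 262 * 9.81 * ln(4.1) = 3626.5 m/s
dV2 = 378 * 9.81 * ln(3.8) = 4950.4 m/s
Total dV = 3626.5 + 4950.4 = 8576.9 m/s ~ 8577 m/s

8577 m/s


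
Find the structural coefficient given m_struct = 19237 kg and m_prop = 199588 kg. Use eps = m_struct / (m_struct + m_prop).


eps = 19237 / (19237 + 199588) = 0.0879

0.0879


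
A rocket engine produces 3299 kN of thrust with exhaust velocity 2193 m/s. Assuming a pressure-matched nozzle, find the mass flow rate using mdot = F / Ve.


mdot = F / Ve = 3299000 / 2193 = 1504.3 kg/s

1504.3 kg/s


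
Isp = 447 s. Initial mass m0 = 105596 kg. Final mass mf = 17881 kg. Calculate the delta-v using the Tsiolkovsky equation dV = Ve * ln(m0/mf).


Ve = 447 * 9.81 = 4385.07 m/s
dV = 4385.07 * ln(105596/17881) = 7787 m/s

7787 m/s


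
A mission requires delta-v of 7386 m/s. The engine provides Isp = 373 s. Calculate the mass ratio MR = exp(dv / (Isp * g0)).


Ve = 373 * 9.81 = 3659.13 m/s
MR = exp(7386 / 3659.13) = 7.527

7.527


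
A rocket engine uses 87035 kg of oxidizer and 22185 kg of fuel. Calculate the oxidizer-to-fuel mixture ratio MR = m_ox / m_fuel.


MR = 87035 / 22185 = 3.92

3.92


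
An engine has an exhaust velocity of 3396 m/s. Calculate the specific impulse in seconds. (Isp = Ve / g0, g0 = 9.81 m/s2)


Isp = Ve / g0 = 3396 / 9.81 = 346.2 s

346.2 s


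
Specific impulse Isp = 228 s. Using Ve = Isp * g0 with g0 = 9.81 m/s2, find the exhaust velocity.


Ve = Isp * g0 = 228 * 9.81 = 2236.7 m/s

2236.7 m/s


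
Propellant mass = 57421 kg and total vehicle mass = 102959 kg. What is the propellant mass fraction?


PMF = 57421 / 102959 = 0.558

0.558


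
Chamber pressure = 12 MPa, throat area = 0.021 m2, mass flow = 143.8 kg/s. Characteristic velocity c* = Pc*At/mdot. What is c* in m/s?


c* = 12e6 * 0.021 / 143.8 = 1752 m/s

1752 m/s


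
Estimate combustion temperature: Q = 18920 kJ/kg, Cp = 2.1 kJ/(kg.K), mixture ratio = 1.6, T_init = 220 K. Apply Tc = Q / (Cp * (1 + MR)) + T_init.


Tc = 18920 / (2.1 * (1 + 1.6)) + 220 = 3685 K

3685 K


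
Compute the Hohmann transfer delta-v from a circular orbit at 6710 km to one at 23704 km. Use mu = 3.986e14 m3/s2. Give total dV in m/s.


V1 = sqrt(mu/r1) = 7707.39 m/s
dV1 = V1*(sqrt(2*r2/(r1+r2)) - 1) = 1915.3 m/s
V2 = sqrt(mu/r2) = 4100.7 m/s
dV2 = V2*(1 - sqrt(2*r1/(r1+r2))) = 1376.76 m/s
Total dV = 3292 m/s

3292 m/s


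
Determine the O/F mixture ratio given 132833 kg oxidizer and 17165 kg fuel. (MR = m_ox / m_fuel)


MR = 132833 / 17165 = 7.74

7.74


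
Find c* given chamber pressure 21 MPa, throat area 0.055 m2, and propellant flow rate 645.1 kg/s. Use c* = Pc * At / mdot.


c* = 21e6 * 0.055 / 645.1 = 1790 m/s

1790 m/s


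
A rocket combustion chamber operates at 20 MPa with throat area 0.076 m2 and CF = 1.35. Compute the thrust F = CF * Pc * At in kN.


F = 1.35 * 20e6 * 0.076 = 2.0520e+06 N = 2052.0 kN

2052.0 kN


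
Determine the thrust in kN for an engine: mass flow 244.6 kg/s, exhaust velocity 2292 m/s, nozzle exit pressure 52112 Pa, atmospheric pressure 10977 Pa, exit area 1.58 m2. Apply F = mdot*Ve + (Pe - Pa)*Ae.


F = 244.6 * 2292 + (52112 - 10977) * 1.58 = 625616.0 N = 625.6 kN

625.6 kN


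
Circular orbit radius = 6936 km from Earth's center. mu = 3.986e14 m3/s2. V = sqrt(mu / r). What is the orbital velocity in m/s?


V = sqrt(3.986e14 / 6936000) = 7581 m/s

7581 m/s


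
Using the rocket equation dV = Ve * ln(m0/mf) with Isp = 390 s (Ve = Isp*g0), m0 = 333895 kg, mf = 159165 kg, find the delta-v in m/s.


Ve = 390 * 9.81 = 3825.9 m/s
dV = 3825.9 * ln(333895/159165) = 2835 m/s

2835 m/s


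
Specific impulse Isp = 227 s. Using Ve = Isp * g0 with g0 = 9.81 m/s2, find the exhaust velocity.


Ve = Isp * g0 = 227 * 9.81 = 2226.9 m/s

2226.9 m/s


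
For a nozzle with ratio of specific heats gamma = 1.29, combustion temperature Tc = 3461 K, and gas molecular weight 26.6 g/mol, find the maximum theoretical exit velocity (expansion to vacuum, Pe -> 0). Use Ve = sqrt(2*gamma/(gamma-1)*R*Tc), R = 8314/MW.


R = 8314 / 26.6 = 312.56 J/(kg.K)
Ve = sqrt(2 * 1.29 / (1.29 - 1) * 312.56 * 3461) = 3102 m/s

3102 m/s


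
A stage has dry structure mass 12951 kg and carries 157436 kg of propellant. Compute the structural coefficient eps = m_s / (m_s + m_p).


eps = 12951 / (12951 + 157436) = 0.076

0.076


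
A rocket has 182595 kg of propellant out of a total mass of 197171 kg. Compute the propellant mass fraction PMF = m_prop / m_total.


PMF = 182595 / 197171 = 0.926

0.926


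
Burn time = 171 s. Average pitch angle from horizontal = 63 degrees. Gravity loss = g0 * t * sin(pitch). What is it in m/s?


GL = 9.81 * 171 * sin(63 deg) = 1495 m/s

1495 m/s


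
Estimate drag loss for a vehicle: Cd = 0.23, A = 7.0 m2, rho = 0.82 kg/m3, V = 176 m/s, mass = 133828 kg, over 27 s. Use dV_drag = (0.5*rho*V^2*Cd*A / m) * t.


D = 0.5 * 0.82 * 176^2 * 0.23 * 7.0 = 20447.26 N
a = 20447.26 / 133828 = 0.1528 m/s2
dV = 0.1528 * 27 = 4.1 m/s

4.1 m/s


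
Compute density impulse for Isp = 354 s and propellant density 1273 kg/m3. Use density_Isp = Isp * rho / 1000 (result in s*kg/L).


rho*Isp = 354 * 1273 / 1000 = 451 s*kg/L

451 s*kg/L


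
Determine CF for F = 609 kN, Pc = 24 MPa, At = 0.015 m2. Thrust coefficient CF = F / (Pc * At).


CF = 609000 / (24e6 * 0.015) = 1.69

1.69


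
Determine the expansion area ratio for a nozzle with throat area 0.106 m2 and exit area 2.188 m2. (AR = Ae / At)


AR = 2.188 / 0.106 = 20.6

20.6


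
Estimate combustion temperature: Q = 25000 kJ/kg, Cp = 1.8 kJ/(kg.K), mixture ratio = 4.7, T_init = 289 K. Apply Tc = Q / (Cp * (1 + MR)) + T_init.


Tc = 25000 / (1.8 * (1 + 4.7)) + 289 = 2726 K

2726 K


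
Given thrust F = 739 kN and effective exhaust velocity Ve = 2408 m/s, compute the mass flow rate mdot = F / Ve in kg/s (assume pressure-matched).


mdot = F / Ve = 739000 / 2408 = 306.9 kg/s

306.9 kg/s


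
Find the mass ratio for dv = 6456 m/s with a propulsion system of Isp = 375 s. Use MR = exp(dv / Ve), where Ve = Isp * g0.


Ve = 375 * 9.81 = 3678.75 m/s
MR = exp(6456 / 3678.75) = 5.783

5.783


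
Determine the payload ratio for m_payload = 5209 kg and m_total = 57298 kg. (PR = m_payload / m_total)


PR = 5209 / 57298 = 0.0909

0.0909


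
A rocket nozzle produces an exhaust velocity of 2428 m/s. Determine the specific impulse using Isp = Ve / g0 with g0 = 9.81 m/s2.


Isp = Ve / g0 = 2428 / 9.81 = 247.5 s

247.5 s


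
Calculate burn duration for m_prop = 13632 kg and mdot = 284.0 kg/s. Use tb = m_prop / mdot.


tb = 13632 / 284.0 = 48.0 s

48.0 s


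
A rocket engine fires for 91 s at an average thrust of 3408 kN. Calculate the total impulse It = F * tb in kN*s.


It = 3408 * 91 = 310128 kN*s

310128 kN*s


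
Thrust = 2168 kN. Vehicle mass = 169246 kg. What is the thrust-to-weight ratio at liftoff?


TWR = 2168000 / (169246 * 9.81) = 1.31

1.31


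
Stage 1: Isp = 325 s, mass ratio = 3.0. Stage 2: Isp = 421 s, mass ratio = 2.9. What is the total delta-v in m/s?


dV1 = 325 * 9.81 * ln(3.0) = 3502.7 m/s
dV2 = 421 * 9.81 * ln(2.9) = 4397.3 m/s
Total dV = 3502.7 + 4397.3 = 7900.0 m/s ~ 7900 m/s

7900 m/s


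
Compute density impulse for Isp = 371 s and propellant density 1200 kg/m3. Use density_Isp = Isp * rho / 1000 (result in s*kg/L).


rho*Isp = 371 * 1200 / 1000 = 445 s*kg/L

445 s*kg/L


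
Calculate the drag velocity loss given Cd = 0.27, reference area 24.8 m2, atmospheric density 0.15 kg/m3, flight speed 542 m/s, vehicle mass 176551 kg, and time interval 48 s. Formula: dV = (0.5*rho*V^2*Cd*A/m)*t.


D = 0.5 * 0.15 * 542^2 * 0.27 * 24.8 = 147528.28 N
a = 147528.28 / 176551 = 0.8356 m/s2
dV = 0.8356 * 48 = 40.1 m/s

40.1 m/s


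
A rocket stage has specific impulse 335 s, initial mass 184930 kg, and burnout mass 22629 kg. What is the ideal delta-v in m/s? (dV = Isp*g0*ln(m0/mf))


Ve = 335 * 9.81 = 3286.35 m/s
dV = 3286.35 * ln(184930/22629) = 6904 m/s

6904 m/s


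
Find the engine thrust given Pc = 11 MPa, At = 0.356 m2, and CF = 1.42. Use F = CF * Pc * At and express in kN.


F = 1.42 * 11e6 * 0.356 = 5.5607e+06 N = 5560.7 kN

5560.7 kN


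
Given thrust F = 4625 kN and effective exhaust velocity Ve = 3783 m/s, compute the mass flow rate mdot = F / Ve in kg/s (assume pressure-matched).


mdot = F / Ve = 4625000 / 3783 = 1222.6 kg/s

1222.6 kg/s


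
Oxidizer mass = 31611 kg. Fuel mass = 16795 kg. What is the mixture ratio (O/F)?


MR = 31611 / 16795 = 1.88

1.88


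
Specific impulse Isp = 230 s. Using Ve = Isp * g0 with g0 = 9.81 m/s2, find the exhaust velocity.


Ve = Isp * g0 = 230 * 9.81 = 2256.3 m/s

2256.3 m/s


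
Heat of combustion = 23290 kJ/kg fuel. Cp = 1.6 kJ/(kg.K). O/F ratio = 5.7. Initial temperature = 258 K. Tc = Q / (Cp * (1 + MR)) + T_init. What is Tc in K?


Tc = 23290 / (1.6 * (1 + 5.7)) + 258 = 2431 K

2431 K


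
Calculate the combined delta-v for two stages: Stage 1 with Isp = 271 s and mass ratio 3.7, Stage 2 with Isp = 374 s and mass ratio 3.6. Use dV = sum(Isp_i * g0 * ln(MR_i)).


dV1 = 271 * 9.81 * ln(3.7) = 3478.2 m/s
dV2 = 374 * 9.81 * ln(3.6) = 4699.7 m/s
Total dV = 3478.2 + 4699.7 = 8177.9 m/s ~ 8178 m/s

8178 m/s


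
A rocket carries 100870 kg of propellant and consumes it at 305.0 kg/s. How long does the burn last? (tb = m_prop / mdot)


tb = 100870 / 305.0 = 330.7 s

330.7 s


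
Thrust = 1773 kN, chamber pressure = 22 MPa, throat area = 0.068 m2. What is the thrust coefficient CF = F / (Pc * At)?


CF = 1773000 / (22e6 * 0.068) = 1.19

1.19


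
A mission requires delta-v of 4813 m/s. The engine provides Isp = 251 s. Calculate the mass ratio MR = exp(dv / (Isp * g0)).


Ve = 251 * 9.81 = 2462.31 m/s
MR = exp(4813 / 2462.31) = 7.062

7.062


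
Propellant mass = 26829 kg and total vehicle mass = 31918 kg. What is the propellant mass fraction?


PMF = 26829 / 31918 = 0.841

0.841


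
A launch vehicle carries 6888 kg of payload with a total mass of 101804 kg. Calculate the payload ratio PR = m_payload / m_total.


PR = 6888 / 101804 = 0.0677

0.0677


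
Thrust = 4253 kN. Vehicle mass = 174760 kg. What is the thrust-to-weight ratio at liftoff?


TWR = 4253000 / (174760 * 9.81) = 2.48

2.48


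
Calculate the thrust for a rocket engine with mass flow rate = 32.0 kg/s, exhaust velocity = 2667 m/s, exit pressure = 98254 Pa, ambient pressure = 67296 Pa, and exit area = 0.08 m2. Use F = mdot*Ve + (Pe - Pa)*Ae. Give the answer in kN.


F = 32.0 * 2667 + (98254 - 67296) * 0.08 = 87821.0 N = 87.8 kN

87.8 kN


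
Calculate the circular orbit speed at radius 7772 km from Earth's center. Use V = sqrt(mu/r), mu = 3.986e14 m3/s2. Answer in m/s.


V = sqrt(3.986e14 / 7772000) = 7161 m/s

7161 m/s


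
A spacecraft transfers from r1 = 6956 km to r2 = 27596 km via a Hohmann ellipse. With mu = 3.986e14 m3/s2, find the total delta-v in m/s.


V1 = sqrt(mu/r1) = 7569.88 m/s
dV1 = V1*(sqrt(2*r2/(r1+r2)) - 1) = 1997.44 m/s
V2 = sqrt(mu/r2) = 3800.54 m/s
dV2 = V2*(1 - sqrt(2*r1/(r1+r2))) = 1388.95 m/s
Total dV = 3386 m/s

3386 m/s


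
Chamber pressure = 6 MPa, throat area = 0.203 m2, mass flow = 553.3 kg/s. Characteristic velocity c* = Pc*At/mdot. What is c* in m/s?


c* = 6e6 * 0.203 / 553.3 = 2201 m/s

2201 m/s


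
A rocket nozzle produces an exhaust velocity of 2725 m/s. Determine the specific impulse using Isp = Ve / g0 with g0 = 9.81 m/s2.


Isp = Ve / g0 = 2725 / 9.81 = 277.8 s

277.8 s


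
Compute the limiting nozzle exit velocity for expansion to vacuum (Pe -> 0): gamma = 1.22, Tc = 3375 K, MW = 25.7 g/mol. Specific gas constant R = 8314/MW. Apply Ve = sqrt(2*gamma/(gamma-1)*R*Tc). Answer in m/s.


R = 8314 / 25.7 = 323.5 J/(kg.K)
Ve = sqrt(2 * 1.22 / (1.22 - 1) * 323.5 * 3375) = 3480 m/s

3480 m/s


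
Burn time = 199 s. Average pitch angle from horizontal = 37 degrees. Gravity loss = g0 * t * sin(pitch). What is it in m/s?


GL = 9.81 * 199 * sin(37 deg) = 1175 m/s

1175 m/s


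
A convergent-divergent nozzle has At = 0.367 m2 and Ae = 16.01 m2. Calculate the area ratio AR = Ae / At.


AR = 16.01 / 0.367 = 43.6

43.6


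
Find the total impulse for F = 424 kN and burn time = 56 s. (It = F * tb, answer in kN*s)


It = 424 * 56 = 23744 kN*s

23744 kN*s


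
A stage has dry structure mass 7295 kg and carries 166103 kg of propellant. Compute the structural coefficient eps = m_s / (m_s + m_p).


eps = 7295 / (7295 + 166103) = 0.0421

0.0421


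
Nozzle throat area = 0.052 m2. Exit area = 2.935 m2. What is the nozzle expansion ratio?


AR = 2.935 / 0.052 = 56.4

56.4


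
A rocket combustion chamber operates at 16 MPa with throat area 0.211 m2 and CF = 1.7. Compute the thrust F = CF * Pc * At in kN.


F = 1.7 * 16e6 * 0.211 = 5.7392e+06 N = 5739.2 kN

5739.2 kN


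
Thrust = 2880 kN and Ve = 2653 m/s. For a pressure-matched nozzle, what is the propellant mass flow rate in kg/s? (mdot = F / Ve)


mdot = F / Ve = 2880000 / 2653 = 1085.6 kg/s

1085.6 kg/s


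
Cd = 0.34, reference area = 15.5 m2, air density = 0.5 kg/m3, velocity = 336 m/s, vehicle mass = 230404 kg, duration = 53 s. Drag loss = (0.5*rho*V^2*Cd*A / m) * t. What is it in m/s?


D = 0.5 * 0.5 * 336^2 * 0.34 * 15.5 = 148740.48 N
a = 148740.48 / 230404 = 0.6456 m/s2
dV = 0.6456 * 53 = 34.2 m/s

34.2 m/s
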